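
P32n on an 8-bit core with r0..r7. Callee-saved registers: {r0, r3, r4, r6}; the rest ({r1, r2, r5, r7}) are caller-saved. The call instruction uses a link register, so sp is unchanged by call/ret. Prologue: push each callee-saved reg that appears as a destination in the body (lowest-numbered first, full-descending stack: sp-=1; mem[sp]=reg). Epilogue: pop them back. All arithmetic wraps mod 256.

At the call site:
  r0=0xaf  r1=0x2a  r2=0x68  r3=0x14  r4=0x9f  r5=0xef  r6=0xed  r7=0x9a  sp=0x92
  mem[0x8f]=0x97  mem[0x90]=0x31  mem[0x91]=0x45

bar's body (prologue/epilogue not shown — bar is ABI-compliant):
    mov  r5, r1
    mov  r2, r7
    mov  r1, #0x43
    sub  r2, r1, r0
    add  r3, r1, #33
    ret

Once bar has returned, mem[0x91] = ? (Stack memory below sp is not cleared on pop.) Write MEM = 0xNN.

MEM = 0x14

prologue: push r3 → mem[0x91]=0x14, sp=0x91
body[0] mov  r5, r1 → r5=0x2a
body[1] mov  r2, r7 → r2=0x9a
body[2] mov  r1, #0x43 → r1=0x43
body[3] sub  r2, r1, r0 → r2=0x94
body[4] add  r3, r1, #33 → r3=0x64
epilogue: pop r3=0x14, sp=0x92
prologue pushed ['r3'] at ['0x91']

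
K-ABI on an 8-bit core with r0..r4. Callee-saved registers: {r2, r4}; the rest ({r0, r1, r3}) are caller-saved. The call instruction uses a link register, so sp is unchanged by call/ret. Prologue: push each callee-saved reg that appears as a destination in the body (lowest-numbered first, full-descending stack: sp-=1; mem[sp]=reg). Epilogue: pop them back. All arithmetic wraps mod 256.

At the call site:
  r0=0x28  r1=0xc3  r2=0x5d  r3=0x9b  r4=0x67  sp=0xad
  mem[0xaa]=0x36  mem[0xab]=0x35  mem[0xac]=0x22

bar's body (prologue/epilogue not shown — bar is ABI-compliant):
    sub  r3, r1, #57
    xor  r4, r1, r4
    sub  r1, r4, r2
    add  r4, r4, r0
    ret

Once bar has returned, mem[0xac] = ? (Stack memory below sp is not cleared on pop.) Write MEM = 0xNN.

MEM = 0x67

prologue: push r4 → mem[0xac]=0x67, sp=0xac
body[0] sub  r3, r1, #57 → r3=0x8a
body[1] xor  r4, r1, r4 → r4=0xa4
body[2] sub  r1, r4, r2 → r1=0x47
body[3] add  r4, r4, r0 → r4=0xcc
epilogue: pop r4=0x67, sp=0xad
prologue pushed ['r4'] at ['0xac']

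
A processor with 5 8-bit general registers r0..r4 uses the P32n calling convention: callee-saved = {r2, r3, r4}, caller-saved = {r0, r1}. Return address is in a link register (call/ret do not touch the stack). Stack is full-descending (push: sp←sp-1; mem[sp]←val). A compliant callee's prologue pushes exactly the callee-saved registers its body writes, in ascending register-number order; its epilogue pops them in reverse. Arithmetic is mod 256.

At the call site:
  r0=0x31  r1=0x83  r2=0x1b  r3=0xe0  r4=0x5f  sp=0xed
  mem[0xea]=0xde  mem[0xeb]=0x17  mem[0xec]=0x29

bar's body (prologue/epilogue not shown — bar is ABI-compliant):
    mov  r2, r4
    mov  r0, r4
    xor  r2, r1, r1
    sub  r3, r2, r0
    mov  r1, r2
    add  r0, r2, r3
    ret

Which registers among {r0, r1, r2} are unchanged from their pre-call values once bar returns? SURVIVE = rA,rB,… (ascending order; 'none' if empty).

prologue: push r2 -> mem[0xec]=0x1b, sp=0xec
prologue: push r3 -> mem[0xeb]=0xe0, sp=0xeb
body[0] mov  r2, r4 -> r2=0x5f
body[1] mov  r0, r4 -> r0=0x5f
body[2] xor  r2, r1, r1 -> r2=0x00
body[3] sub  r3, r2, r0 -> r3=0xa1
body[4] mov  r1, r2 -> r1=0x00
body[5] add  r0, r2, r3 -> r0=0xa1
epilogue: pop r3=0xe0, sp=0xec
epilogue: pop r2=0x1b, sp=0xed
r0: caller-saved, written=True
r1: caller-saved, written=True
r2: callee-saved, written=True

SURVIVE = r2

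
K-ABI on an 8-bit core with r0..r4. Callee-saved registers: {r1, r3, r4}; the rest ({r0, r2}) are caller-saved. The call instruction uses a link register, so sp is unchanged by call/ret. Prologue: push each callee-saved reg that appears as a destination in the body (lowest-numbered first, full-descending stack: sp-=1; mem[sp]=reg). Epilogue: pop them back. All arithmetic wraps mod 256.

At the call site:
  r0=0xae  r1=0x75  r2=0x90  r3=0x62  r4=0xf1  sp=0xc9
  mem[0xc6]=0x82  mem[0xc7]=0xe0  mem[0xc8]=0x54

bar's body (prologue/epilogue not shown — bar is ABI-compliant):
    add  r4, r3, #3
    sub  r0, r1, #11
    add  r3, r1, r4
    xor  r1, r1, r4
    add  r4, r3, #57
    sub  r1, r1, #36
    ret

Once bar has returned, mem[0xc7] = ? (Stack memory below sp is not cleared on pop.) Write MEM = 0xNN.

MEM = 0x62

prologue: push r1 -> mem[0xc8]=0x75, sp=0xc8
prologue: push r3 -> mem[0xc7]=0x62, sp=0xc7
prologue: push r4 -> mem[0xc6]=0xf1, sp=0xc6
body[0] add  r4, r3, #3 -> r4=0x65
body[1] sub  r0, r1, #11 -> r0=0x6a
body[2] add  r3, r1, r4 -> r3=0xda
body[3] xor  r1, r1, r4 -> r1=0x10
body[4] add  r4, r3, #57 -> r4=0x13
body[5] sub  r1, r1, #36 -> r1=0xec
epilogue: pop r4=0xf1, sp=0xc7
epilogue: pop r3=0x62, sp=0xc8
epilogue: pop r1=0x75, sp=0xc9
prologue pushed ['r1', 'r3', 'r4'] at ['0xc8', '0xc7', '0xc6']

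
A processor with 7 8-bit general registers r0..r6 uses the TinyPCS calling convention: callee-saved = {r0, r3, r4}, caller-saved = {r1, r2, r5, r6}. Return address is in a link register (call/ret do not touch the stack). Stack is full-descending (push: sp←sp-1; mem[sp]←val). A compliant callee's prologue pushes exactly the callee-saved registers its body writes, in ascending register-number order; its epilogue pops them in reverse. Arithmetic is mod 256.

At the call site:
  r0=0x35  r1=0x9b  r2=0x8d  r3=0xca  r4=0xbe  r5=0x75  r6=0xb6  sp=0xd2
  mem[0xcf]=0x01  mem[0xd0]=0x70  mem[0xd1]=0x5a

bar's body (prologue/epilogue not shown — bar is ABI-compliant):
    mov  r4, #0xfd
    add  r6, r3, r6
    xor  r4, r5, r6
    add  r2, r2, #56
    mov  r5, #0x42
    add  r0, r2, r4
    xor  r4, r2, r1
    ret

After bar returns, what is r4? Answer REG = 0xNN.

prologue: push r0 -> mem[0xd1]=0x35, sp=0xd1
prologue: push r4 -> mem[0xd0]=0xbe, sp=0xd0
body[0] mov  r4, #0xfd -> r4=0xfd
body[1] add  r6, r3, r6 -> r6=0x80
body[2] xor  r4, r5, r6 -> r4=0xf5
body[3] add  r2, r2, #56 -> r2=0xc5
body[4] mov  r5, #0x42 -> r5=0x42
body[5] add  r0, r2, r4 -> r0=0xba
body[6] xor  r4, r2, r1 -> r4=0x5e
epilogue: pop r4=0xbe, sp=0xd1
epilogue: pop r0=0x35, sp=0xd2
r4 is callee-saved -> restored

REG = 0xbe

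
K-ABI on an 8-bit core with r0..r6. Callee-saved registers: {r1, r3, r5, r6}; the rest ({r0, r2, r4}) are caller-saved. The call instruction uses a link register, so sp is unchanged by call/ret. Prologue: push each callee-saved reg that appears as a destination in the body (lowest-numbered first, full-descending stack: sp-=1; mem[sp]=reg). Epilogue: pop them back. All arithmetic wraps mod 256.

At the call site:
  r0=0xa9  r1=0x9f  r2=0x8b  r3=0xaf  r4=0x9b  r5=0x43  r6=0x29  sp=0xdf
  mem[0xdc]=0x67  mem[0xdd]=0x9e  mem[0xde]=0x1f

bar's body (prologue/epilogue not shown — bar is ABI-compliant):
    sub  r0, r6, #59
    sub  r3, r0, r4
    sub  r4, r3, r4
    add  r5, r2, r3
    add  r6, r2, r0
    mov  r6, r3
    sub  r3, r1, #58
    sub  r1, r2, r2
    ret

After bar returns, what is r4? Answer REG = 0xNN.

REG = 0xb8

prologue: push r1 → mem[0xde]=0x9f, sp=0xde
prologue: push r3 → mem[0xdd]=0xaf, sp=0xdd
prologue: push r5 → mem[0xdc]=0x43, sp=0xdc
prologue: push r6 → mem[0xdb]=0x29, sp=0xdb
body[0] sub  r0, r6, #59 → r0=0xee
body[1] sub  r3, r0, r4 → r3=0x53
body[2] sub  r4, r3, r4 → r4=0xb8
body[3] add  r5, r2, r3 → r5=0xde
body[4] add  r6, r2, r0 → r6=0x79
body[5] mov  r6, r3 → r6=0x53
body[6] sub  r3, r1, #58 → r3=0x65
body[7] sub  r1, r2, r2 → r1=0x00
epilogue: pop r6=0x29, sp=0xdc
epilogue: pop r5=0x43, sp=0xdd
epilogue: pop r3=0xaf, sp=0xde
epilogue: pop r1=0x9f, sp=0xdf
r4 is caller-saved → body value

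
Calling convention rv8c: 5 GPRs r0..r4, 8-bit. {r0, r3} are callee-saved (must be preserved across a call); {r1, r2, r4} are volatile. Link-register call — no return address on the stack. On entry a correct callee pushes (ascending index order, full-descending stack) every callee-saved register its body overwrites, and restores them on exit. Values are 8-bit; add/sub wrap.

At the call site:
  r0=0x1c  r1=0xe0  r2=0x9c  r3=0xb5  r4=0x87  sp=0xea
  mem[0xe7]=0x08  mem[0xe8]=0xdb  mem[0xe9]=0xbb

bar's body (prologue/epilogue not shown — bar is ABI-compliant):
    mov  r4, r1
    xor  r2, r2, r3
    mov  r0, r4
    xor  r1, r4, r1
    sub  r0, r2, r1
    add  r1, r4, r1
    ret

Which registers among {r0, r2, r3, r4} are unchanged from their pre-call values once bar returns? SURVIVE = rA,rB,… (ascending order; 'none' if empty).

SURVIVE = r0,r3

prologue: push r0 -> mem[0xe9]=0x1c, sp=0xe9
body[0] mov  r4, r1 -> r4=0xe0
body[1] xor  r2, r2, r3 -> r2=0x29
body[2] mov  r0, r4 -> r0=0xe0
body[3] xor  r1, r4, r1 -> r1=0x00
body[4] sub  r0, r2, r1 -> r0=0x29
body[5] add  r1, r4, r1 -> r1=0xe0
epilogue: pop r0=0x1c, sp=0xea
r0: callee-saved, written=True
r2: caller-saved, written=True
r3: callee-saved, written=False
r4: caller-saved, written=True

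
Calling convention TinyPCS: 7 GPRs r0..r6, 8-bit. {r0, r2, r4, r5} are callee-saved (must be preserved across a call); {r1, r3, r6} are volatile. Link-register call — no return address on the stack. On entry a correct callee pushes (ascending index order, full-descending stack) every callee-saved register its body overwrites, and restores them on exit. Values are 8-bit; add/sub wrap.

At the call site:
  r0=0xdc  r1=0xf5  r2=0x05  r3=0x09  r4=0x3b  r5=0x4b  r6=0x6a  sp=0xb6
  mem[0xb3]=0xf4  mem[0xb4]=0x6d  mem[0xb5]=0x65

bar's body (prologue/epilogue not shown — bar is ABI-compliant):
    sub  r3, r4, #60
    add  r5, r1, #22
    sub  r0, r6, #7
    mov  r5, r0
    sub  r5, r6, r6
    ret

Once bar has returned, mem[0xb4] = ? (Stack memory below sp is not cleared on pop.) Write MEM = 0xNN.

prologue: push r0 → mem[0xb5]=0xdc, sp=0xb5
prologue: push r5 → mem[0xb4]=0x4b, sp=0xb4
body[0] sub  r3, r4, #60 → r3=0xff
body[1] add  r5, r1, #22 → r5=0x0b
body[2] sub  r0, r6, #7 → r0=0x63
body[3] mov  r5, r0 → r5=0x63
body[4] sub  r5, r6, r6 → r5=0x00
epilogue: pop r5=0x4b, sp=0xb5
epilogue: pop r0=0xdc, sp=0xb6
prologue pushed ['r0', 'r5'] at ['0xb5', '0xb4']

MEM = 0x4b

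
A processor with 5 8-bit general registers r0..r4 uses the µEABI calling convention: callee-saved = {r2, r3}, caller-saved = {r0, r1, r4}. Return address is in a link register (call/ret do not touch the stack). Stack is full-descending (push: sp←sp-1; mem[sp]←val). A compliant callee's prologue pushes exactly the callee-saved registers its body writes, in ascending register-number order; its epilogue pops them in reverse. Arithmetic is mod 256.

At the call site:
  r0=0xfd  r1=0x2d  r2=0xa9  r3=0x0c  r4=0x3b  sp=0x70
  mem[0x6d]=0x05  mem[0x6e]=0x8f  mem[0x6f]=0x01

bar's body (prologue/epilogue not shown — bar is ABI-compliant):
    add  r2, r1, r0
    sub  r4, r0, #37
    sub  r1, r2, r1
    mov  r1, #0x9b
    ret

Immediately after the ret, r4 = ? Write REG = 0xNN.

prologue: push r2 -> mem[0x6f]=0xa9, sp=0x6f
body[0] add  r2, r1, r0 -> r2=0x2a
body[1] sub  r4, r0, #37 -> r4=0xd8
body[2] sub  r1, r2, r1 -> r1=0xfd
body[3] mov  r1, #0x9b -> r1=0x9b
epilogue: pop r2=0xa9, sp=0x70
r4 is caller-saved -> body value

REG = 0xd8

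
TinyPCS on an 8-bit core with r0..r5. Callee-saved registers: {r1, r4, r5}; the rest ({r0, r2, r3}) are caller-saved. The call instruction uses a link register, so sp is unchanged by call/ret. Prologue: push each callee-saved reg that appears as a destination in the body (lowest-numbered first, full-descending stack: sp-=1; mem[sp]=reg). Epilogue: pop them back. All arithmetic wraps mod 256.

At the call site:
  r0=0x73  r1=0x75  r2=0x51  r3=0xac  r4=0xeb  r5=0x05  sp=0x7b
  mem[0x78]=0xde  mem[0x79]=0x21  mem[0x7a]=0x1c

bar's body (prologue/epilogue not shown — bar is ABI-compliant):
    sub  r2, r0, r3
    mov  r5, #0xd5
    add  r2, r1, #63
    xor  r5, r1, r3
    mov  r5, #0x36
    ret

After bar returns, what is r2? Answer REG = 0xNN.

prologue: push r5 -> mem[0x7a]=0x05, sp=0x7a
body[0] sub  r2, r0, r3 -> r2=0xc7
body[1] mov  r5, #0xd5 -> r5=0xd5
body[2] add  r2, r1, #63 -> r2=0xb4
body[3] xor  r5, r1, r3 -> r5=0xd9
body[4] mov  r5, #0x36 -> r5=0x36
epilogue: pop r5=0x05, sp=0x7b
r2 is caller-saved -> body value

REG = 0xb4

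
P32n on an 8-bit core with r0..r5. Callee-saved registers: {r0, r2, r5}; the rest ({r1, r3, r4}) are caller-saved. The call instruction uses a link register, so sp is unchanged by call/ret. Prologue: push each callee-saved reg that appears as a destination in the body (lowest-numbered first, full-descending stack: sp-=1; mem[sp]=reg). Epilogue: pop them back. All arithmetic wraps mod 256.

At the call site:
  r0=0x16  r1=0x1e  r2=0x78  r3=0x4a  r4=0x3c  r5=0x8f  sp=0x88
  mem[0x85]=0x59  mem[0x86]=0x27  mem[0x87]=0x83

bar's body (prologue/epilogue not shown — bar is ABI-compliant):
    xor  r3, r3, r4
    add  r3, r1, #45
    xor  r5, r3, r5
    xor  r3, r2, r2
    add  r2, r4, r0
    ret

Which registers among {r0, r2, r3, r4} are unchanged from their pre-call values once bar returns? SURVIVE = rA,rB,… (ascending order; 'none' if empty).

SURVIVE = r0,r2,r4

prologue: push r2 → mem[0x87]=0x78, sp=0x87
prologue: push r5 → mem[0x86]=0x8f, sp=0x86
body[0] xor  r3, r3, r4 → r3=0x76
body[1] add  r3, r1, #45 → r3=0x4b
body[2] xor  r5, r3, r5 → r5=0xc4
body[3] xor  r3, r2, r2 → r3=0x00
body[4] add  r2, r4, r0 → r2=0x52
epilogue: pop r5=0x8f, sp=0x87
epilogue: pop r2=0x78, sp=0x88
r0: callee-saved, written=False
r2: callee-saved, written=True
r3: caller-saved, written=True
r4: caller-saved, written=False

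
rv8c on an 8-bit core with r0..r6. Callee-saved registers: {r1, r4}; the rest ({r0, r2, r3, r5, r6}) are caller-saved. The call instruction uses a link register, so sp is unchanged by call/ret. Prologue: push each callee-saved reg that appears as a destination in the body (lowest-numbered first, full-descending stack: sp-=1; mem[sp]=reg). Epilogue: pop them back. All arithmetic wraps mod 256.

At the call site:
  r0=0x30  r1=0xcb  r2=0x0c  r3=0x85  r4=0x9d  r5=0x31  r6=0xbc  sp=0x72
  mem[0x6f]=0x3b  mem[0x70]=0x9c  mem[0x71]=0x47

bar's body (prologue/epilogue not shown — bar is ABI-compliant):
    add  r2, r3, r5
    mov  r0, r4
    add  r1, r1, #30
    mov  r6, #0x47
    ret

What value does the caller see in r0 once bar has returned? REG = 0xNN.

REG = 0x9d

prologue: push r1 → mem[0x71]=0xcb, sp=0x71
body[0] add  r2, r3, r5 → r2=0xb6
body[1] mov  r0, r4 → r0=0x9d
body[2] add  r1, r1, #30 → r1=0xe9
body[3] mov  r6, #0x47 → r6=0x47
epilogue: pop r1=0xcb, sp=0x72
r0 is caller-saved → body value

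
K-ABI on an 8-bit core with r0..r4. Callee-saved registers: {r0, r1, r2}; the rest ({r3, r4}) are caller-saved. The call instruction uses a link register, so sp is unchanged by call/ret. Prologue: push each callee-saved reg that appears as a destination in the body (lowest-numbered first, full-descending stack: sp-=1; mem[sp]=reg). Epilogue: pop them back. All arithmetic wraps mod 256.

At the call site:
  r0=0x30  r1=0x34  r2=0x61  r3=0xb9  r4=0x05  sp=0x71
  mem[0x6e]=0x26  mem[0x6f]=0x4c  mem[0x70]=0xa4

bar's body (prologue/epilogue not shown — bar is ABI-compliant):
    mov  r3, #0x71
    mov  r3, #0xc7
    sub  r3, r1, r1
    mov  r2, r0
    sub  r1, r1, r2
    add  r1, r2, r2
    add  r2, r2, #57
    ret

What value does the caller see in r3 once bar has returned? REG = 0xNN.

prologue: push r1 → mem[0x70]=0x34, sp=0x70
prologue: push r2 → mem[0x6f]=0x61, sp=0x6f
body[0] mov  r3, #0x71 → r3=0x71
body[1] mov  r3, #0xc7 → r3=0xc7
body[2] sub  r3, r1, r1 → r3=0x00
body[3] mov  r2, r0 → r2=0x30
body[4] sub  r1, r1, r2 → r1=0x04
body[5] add  r1, r2, r2 → r1=0x60
body[6] add  r2, r2, #57 → r2=0x69
epilogue: pop r2=0x61, sp=0x70
epilogue: pop r1=0x34, sp=0x71
r3 is caller-saved → body value

REG = 0x00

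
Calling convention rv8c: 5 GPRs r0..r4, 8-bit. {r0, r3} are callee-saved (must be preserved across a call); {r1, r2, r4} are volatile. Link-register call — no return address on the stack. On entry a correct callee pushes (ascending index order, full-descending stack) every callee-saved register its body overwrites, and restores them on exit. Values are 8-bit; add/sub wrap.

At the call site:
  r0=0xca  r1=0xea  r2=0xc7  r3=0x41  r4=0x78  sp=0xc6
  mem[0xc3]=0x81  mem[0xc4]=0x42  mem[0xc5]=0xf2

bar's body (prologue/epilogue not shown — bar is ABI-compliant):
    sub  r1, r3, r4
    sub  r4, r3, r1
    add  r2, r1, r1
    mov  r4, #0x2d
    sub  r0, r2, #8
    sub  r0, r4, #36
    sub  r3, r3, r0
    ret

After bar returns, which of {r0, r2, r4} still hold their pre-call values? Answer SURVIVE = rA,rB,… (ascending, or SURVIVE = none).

SURVIVE = r0

prologue: push r0 → mem[0xc5]=0xca, sp=0xc5
prologue: push r3 → mem[0xc4]=0x41, sp=0xc4
body[0] sub  r1, r3, r4 → r1=0xc9
body[1] sub  r4, r3, r1 → r4=0x78
body[2] add  r2, r1, r1 → r2=0x92
body[3] mov  r4, #0x2d → r4=0x2d
body[4] sub  r0, r2, #8 → r0=0x8a
body[5] sub  r0, r4, #36 → r0=0x09
body[6] sub  r3, r3, r0 → r3=0x38
epilogue: pop r3=0x41, sp=0xc5
epilogue: pop r0=0xca, sp=0xc6
r0: callee-saved, written=True
r2: caller-saved, written=True
r4: caller-saved, written=True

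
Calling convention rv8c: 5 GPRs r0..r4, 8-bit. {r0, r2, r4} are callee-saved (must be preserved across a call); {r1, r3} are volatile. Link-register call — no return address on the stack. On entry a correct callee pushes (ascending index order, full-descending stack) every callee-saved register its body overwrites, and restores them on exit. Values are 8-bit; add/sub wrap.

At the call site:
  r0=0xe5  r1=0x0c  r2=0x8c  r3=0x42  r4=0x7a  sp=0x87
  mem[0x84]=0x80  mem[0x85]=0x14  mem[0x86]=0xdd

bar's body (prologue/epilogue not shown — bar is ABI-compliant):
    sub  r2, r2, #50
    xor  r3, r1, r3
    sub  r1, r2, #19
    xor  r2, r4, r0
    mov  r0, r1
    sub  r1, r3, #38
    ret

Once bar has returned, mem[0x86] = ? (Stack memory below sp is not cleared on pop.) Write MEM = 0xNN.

prologue: push r0 -> mem[0x86]=0xe5, sp=0x86
prologue: push r2 -> mem[0x85]=0x8c, sp=0x85
body[0] sub  r2, r2, #50 -> r2=0x5a
body[1] xor  r3, r1, r3 -> r3=0x4e
body[2] sub  r1, r2, #19 -> r1=0x47
body[3] xor  r2, r4, r0 -> r2=0x9f
body[4] mov  r0, r1 -> r0=0x47
body[5] sub  r1, r3, #38 -> r1=0x28
epilogue: pop r2=0x8c, sp=0x86
epilogue: pop r0=0xe5, sp=0x87
prologue pushed ['r0', 'r2'] at ['0x86', '0x85']

MEM = 0xe5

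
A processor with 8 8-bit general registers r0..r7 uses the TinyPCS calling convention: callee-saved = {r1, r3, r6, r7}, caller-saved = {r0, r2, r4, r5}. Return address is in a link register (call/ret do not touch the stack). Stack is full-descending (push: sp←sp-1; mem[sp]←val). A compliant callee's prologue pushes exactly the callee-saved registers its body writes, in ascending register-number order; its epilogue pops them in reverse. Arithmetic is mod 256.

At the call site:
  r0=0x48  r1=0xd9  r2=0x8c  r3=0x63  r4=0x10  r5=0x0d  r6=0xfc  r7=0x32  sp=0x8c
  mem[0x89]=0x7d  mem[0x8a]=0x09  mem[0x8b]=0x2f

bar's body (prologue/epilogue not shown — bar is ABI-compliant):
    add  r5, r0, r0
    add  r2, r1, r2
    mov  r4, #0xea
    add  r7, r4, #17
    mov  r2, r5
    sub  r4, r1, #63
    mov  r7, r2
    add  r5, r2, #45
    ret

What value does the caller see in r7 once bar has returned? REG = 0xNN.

REG = 0x32

prologue: push r7 -> mem[0x8b]=0x32, sp=0x8b
body[0] add  r5, r0, r0 -> r5=0x90
body[1] add  r2, r1, r2 -> r2=0x65
body[2] mov  r4, #0xea -> r4=0xea
body[3] add  r7, r4, #17 -> r7=0xfb
body[4] mov  r2, r5 -> r2=0x90
body[5] sub  r4, r1, #63 -> r4=0x9a
body[6] mov  r7, r2 -> r7=0x90
body[7] add  r5, r2, #45 -> r5=0xbd
epilogue: pop r7=0x32, sp=0x8c
r7 is callee-saved -> restored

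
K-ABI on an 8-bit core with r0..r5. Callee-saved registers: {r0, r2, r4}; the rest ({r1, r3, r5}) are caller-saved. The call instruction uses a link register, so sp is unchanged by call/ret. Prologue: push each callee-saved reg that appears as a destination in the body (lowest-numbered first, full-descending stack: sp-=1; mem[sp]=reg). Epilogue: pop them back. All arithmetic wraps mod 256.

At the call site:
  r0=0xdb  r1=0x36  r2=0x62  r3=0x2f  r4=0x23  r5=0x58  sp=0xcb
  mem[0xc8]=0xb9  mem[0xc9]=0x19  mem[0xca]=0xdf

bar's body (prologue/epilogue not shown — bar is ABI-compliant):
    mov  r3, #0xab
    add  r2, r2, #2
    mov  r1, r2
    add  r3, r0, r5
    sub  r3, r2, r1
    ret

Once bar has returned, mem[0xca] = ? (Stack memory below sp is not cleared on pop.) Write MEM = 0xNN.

prologue: push r2 -> mem[0xca]=0x62, sp=0xca
body[0] mov  r3, #0xab -> r3=0xab
body[1] add  r2, r2, #2 -> r2=0x64
body[2] mov  r1, r2 -> r1=0x64
body[3] add  r3, r0, r5 -> r3=0x33
body[4] sub  r3, r2, r1 -> r3=0x00
epilogue: pop r2=0x62, sp=0xcb
prologue pushed ['r2'] at ['0xca']

MEM = 0x62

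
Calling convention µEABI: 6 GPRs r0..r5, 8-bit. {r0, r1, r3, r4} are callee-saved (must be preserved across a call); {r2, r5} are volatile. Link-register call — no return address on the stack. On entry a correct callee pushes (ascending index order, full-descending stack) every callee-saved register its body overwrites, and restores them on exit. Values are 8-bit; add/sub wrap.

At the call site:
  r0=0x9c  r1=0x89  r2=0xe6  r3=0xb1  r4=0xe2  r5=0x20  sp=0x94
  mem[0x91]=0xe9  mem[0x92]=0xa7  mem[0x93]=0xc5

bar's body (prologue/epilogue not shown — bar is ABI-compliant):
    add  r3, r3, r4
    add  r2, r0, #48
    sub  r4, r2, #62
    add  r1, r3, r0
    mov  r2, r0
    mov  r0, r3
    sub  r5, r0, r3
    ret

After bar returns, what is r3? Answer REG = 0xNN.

prologue: push r0 → mem[0x93]=0x9c, sp=0x93
prologue: push r1 → mem[0x92]=0x89, sp=0x92
prologue: push r3 → mem[0x91]=0xb1, sp=0x91
prologue: push r4 → mem[0x90]=0xe2, sp=0x90
body[0] add  r3, r3, r4 → r3=0x93
body[1] add  r2, r0, #48 → r2=0xcc
body[2] sub  r4, r2, #62 → r4=0x8e
body[3] add  r1, r3, r0 → r1=0x2f
body[4] mov  r2, r0 → r2=0x9c
body[5] mov  r0, r3 → r0=0x93
body[6] sub  r5, r0, r3 → r5=0x00
epilogue: pop r4=0xe2, sp=0x91
epilogue: pop r3=0xb1, sp=0x92
epilogue: pop r1=0x89, sp=0x93
epilogue: pop r0=0x9c, sp=0x94
r3 is callee-saved → restored

REG = 0xb1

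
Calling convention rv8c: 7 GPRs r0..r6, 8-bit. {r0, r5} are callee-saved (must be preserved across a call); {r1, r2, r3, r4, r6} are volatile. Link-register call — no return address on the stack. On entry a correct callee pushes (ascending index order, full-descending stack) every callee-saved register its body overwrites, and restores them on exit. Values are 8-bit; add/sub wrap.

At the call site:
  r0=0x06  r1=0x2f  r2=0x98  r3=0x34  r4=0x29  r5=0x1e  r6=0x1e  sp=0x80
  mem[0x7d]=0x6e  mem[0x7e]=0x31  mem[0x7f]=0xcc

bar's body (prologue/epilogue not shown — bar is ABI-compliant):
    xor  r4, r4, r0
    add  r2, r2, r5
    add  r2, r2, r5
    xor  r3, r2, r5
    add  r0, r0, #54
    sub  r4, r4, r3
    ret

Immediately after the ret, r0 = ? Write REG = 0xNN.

REG = 0x06

prologue: push r0 -> mem[0x7f]=0x06, sp=0x7f
body[0] xor  r4, r4, r0 -> r4=0x2f
body[1] add  r2, r2, r5 -> r2=0xb6
body[2] add  r2, r2, r5 -> r2=0xd4
body[3] xor  r3, r2, r5 -> r3=0xca
body[4] add  r0, r0, #54 -> r0=0x3c
body[5] sub  r4, r4, r3 -> r4=0x65
epilogue: pop r0=0x06, sp=0x80
r0 is callee-saved -> restored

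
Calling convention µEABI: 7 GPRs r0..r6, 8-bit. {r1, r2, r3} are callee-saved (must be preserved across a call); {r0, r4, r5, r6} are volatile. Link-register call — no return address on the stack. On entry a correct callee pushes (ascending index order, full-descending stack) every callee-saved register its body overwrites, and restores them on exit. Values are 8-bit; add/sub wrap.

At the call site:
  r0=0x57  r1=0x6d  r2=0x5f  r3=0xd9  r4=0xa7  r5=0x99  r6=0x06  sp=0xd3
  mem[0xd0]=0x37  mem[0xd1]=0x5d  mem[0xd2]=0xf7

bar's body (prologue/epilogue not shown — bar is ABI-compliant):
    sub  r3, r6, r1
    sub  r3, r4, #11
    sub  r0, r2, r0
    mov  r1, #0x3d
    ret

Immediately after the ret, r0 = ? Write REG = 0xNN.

prologue: push r1 -> mem[0xd2]=0x6d, sp=0xd2
prologue: push r3 -> mem[0xd1]=0xd9, sp=0xd1
body[0] sub  r3, r6, r1 -> r3=0x99
body[1] sub  r3, r4, #11 -> r3=0x9c
body[2] sub  r0, r2, r0 -> r0=0x08
body[3] mov  r1, #0x3d -> r1=0x3d
epilogue: pop r3=0xd9, sp=0xd2
epilogue: pop r1=0x6d, sp=0xd3
r0 is caller-saved -> body value

REG = 0x08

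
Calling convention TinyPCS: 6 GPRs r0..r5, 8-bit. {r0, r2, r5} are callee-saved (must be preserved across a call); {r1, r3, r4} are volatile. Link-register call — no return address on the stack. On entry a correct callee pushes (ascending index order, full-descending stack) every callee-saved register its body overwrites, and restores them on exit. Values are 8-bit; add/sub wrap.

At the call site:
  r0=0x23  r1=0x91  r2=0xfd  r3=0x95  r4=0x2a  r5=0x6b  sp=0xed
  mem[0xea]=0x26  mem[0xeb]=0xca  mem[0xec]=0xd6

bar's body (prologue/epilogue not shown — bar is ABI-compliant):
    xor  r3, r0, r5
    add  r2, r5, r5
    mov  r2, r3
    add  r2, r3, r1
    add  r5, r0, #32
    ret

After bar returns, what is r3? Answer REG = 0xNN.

prologue: push r2 → mem[0xec]=0xfd, sp=0xec
prologue: push r5 → mem[0xeb]=0x6b, sp=0xeb
body[0] xor  r3, r0, r5 → r3=0x48
body[1] add  r2, r5, r5 → r2=0xd6
body[2] mov  r2, r3 → r2=0x48
body[3] add  r2, r3, r1 → r2=0xd9
body[4] add  r5, r0, #32 → r5=0x43
epilogue: pop r5=0x6b, sp=0xec
epilogue: pop r2=0xfd, sp=0xed
r3 is caller-saved → body value

REG = 0x48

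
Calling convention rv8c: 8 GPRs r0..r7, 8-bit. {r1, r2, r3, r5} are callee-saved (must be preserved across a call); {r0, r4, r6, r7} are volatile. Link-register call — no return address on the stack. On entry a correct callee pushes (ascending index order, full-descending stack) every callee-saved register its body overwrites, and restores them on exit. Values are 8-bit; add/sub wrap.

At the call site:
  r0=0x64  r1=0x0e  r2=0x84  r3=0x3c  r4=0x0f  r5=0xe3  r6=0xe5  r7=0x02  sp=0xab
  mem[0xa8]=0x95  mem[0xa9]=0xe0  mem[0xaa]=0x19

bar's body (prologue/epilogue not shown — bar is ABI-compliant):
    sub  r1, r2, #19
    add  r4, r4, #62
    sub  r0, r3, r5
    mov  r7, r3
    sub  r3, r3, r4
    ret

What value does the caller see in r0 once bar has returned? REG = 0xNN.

prologue: push r1 → mem[0xaa]=0x0e, sp=0xaa
prologue: push r3 → mem[0xa9]=0x3c, sp=0xa9
body[0] sub  r1, r2, #19 → r1=0x71
body[1] add  r4, r4, #62 → r4=0x4d
body[2] sub  r0, r3, r5 → r0=0x59
body[3] mov  r7, r3 → r7=0x3c
body[4] sub  r3, r3, r4 → r3=0xef
epilogue: pop r3=0x3c, sp=0xaa
epilogue: pop r1=0x0e, sp=0xab
r0 is caller-saved → body value

REG = 0x59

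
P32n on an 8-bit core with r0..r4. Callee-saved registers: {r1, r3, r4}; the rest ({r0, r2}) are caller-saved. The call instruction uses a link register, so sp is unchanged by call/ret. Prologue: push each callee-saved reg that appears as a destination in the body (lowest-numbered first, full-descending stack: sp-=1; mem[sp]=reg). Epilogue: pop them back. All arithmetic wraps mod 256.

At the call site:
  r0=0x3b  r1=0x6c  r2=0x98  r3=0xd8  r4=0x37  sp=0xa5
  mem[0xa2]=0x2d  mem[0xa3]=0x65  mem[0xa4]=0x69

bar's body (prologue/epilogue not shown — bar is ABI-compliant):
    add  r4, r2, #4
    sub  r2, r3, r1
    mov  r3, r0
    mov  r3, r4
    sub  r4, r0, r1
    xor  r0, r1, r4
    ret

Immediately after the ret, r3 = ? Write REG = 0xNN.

REG = 0xd8

prologue: push r3 → mem[0xa4]=0xd8, sp=0xa4
prologue: push r4 → mem[0xa3]=0x37, sp=0xa3
body[0] add  r4, r2, #4 → r4=0x9c
body[1] sub  r2, r3, r1 → r2=0x6c
body[2] mov  r3, r0 → r3=0x3b
body[3] mov  r3, r4 → r3=0x9c
body[4] sub  r4, r0, r1 → r4=0xcf
body[5] xor  r0, r1, r4 → r0=0xa3
epilogue: pop r4=0x37, sp=0xa4
epilogue: pop r3=0xd8, sp=0xa5
r3 is callee-saved → restored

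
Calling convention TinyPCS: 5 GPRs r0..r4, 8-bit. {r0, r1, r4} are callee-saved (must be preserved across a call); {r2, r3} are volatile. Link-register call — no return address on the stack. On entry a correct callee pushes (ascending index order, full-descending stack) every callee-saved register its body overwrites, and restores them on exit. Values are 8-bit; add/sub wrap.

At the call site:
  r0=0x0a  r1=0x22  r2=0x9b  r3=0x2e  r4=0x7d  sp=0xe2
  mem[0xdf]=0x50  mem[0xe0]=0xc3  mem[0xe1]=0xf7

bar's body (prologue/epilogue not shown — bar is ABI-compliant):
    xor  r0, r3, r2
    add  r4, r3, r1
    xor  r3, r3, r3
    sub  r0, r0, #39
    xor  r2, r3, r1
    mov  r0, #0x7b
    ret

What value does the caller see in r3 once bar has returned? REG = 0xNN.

REG = 0x00

prologue: push r0 -> mem[0xe1]=0x0a, sp=0xe1
prologue: push r4 -> mem[0xe0]=0x7d, sp=0xe0
body[0] xor  r0, r3, r2 -> r0=0xb5
body[1] add  r4, r3, r1 -> r4=0x50
body[2] xor  r3, r3, r3 -> r3=0x00
body[3] sub  r0, r0, #39 -> r0=0x8e
body[4] xor  r2, r3, r1 -> r2=0x22
body[5] mov  r0, #0x7b -> r0=0x7b
epilogue: pop r4=0x7d, sp=0xe1
epilogue: pop r0=0x0a, sp=0xe2
r3 is caller-saved -> body value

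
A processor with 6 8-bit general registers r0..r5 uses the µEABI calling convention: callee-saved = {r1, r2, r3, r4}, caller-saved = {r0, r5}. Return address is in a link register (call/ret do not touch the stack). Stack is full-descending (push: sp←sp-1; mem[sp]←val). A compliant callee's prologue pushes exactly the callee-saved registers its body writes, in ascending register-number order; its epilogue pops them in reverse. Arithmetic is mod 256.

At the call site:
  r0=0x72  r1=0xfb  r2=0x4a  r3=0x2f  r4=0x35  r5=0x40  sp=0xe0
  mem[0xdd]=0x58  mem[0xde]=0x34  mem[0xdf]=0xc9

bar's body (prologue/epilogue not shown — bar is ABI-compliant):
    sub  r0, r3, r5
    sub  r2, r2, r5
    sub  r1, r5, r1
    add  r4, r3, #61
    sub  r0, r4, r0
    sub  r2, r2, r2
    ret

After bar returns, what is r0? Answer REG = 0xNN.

prologue: push r1 -> mem[0xdf]=0xfb, sp=0xdf
prologue: push r2 -> mem[0xde]=0x4a, sp=0xde
prologue: push r4 -> mem[0xdd]=0x35, sp=0xdd
body[0] sub  r0, r3, r5 -> r0=0xef
body[1] sub  r2, r2, r5 -> r2=0x0a
body[2] sub  r1, r5, r1 -> r1=0x45
body[3] add  r4, r3, #61 -> r4=0x6c
body[4] sub  r0, r4, r0 -> r0=0x7d
body[5] sub  r2, r2, r2 -> r2=0x00
epilogue: pop r4=0x35, sp=0xde
epilogue: pop r2=0x4a, sp=0xdf
epilogue: pop r1=0xfb, sp=0xe0
r0 is caller-saved -> body value

REG = 0x7d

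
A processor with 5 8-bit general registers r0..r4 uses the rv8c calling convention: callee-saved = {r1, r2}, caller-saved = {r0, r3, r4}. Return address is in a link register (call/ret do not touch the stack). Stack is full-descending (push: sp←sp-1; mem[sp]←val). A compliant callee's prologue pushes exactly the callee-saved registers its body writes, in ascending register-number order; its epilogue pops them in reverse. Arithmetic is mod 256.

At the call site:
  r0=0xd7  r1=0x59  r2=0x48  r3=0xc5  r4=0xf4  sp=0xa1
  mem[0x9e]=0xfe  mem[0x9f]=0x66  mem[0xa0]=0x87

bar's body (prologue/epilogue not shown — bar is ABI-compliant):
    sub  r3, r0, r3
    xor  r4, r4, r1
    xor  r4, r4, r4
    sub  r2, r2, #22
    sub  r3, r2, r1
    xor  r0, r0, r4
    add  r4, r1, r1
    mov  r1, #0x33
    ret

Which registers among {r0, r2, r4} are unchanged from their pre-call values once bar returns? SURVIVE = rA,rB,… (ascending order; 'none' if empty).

prologue: push r1 → mem[0xa0]=0x59, sp=0xa0
prologue: push r2 → mem[0x9f]=0x48, sp=0x9f
body[0] sub  r3, r0, r3 → r3=0x12
body[1] xor  r4, r4, r1 → r4=0xad
body[2] xor  r4, r4, r4 → r4=0x00
body[3] sub  r2, r2, #22 → r2=0x32
body[4] sub  r3, r2, r1 → r3=0xd9
body[5] xor  r0, r0, r4 → r0=0xd7
body[6] add  r4, r1, r1 → r4=0xb2
body[7] mov  r1, #0x33 → r1=0x33
epilogue: pop r2=0x48, sp=0xa0
epilogue: pop r1=0x59, sp=0xa1
r0: caller-saved, written=True
r2: callee-saved, written=True
r4: caller-saved, written=True

SURVIVE = r0,r2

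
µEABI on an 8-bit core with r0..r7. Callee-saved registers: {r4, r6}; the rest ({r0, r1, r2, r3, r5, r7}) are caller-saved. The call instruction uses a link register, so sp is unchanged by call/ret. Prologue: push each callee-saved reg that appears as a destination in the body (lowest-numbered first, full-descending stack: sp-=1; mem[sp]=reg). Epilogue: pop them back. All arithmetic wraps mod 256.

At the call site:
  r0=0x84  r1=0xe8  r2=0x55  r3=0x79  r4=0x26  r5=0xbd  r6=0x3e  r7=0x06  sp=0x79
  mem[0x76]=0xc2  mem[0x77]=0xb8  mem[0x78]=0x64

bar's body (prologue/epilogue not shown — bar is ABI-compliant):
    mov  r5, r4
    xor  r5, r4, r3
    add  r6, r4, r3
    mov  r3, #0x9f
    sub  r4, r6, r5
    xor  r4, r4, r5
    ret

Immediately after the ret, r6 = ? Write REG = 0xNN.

prologue: push r4 -> mem[0x78]=0x26, sp=0x78
prologue: push r6 -> mem[0x77]=0x3e, sp=0x77
body[0] mov  r5, r4 -> r5=0x26
body[1] xor  r5, r4, r3 -> r5=0x5f
body[2] add  r6, r4, r3 -> r6=0x9f
body[3] mov  r3, #0x9f -> r3=0x9f
body[4] sub  r4, r6, r5 -> r4=0x40
body[5] xor  r4, r4, r5 -> r4=0x1f
epilogue: pop r6=0x3e, sp=0x78
epilogue: pop r4=0x26, sp=0x79
r6 is callee-saved -> restored

REG = 0x3e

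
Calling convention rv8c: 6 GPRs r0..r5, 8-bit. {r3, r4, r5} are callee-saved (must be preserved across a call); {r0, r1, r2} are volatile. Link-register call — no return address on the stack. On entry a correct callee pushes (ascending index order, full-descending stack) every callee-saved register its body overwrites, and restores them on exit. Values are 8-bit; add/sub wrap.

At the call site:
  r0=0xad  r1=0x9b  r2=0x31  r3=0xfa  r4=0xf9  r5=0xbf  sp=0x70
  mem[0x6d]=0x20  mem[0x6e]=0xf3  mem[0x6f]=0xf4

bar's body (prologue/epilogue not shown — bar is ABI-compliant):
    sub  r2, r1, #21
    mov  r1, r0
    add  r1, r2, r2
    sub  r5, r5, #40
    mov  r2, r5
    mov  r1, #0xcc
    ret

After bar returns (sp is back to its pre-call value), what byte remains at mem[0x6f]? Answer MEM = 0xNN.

MEM = 0xbf

prologue: push r5 -> mem[0x6f]=0xbf, sp=0x6f
body[0] sub  r2, r1, #21 -> r2=0x86
body[1] mov  r1, r0 -> r1=0xad
body[2] add  r1, r2, r2 -> r1=0x0c
body[3] sub  r5, r5, #40 -> r5=0x97
body[4] mov  r2, r5 -> r2=0x97
body[5] mov  r1, #0xcc -> r1=0xcc
epilogue: pop r5=0xbf, sp=0x70
prologue pushed ['r5'] at ['0x6f']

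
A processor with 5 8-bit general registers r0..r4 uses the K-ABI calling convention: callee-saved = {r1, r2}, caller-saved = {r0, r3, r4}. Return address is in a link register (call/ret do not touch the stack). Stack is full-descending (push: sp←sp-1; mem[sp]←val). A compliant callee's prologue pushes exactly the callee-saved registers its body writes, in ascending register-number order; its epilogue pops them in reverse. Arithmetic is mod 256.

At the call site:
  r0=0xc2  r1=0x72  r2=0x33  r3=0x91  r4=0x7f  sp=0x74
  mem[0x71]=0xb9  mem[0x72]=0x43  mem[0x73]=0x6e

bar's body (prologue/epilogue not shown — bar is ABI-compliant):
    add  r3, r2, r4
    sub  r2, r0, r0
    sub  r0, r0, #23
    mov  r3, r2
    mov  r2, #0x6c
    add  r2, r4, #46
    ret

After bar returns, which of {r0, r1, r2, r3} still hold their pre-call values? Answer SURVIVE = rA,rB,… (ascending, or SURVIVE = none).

SURVIVE = r1,r2

prologue: push r2 → mem[0x73]=0x33, sp=0x73
body[0] add  r3, r2, r4 → r3=0xb2
body[1] sub  r2, r0, r0 → r2=0x00
body[2] sub  r0, r0, #23 → r0=0xab
body[3] mov  r3, r2 → r3=0x00
body[4] mov  r2, #0x6c → r2=0x6c
body[5] add  r2, r4, #46 → r2=0xad
epilogue: pop r2=0x33, sp=0x74
r0: caller-saved, written=True
r1: callee-saved, written=False
r2: callee-saved, written=True
r3: caller-saved, written=True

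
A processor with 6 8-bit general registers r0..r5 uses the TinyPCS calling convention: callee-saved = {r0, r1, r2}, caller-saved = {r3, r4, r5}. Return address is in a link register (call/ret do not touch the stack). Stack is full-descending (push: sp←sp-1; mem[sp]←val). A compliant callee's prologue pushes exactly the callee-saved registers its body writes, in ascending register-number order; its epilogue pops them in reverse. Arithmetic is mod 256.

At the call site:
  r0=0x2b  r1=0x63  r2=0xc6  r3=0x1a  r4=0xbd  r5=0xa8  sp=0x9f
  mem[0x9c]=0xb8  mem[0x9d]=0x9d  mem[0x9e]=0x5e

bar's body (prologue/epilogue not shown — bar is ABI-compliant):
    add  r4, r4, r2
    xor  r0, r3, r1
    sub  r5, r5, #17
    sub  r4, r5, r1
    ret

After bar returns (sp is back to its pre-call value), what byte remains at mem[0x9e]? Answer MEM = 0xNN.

prologue: push r0 -> mem[0x9e]=0x2b, sp=0x9e
body[0] add  r4, r4, r2 -> r4=0x83
body[1] xor  r0, r3, r1 -> r0=0x79
body[2] sub  r5, r5, #17 -> r5=0x97
body[3] sub  r4, r5, r1 -> r4=0x34
epilogue: pop r0=0x2b, sp=0x9f
prologue pushed ['r0'] at ['0x9e']

MEM = 0x2b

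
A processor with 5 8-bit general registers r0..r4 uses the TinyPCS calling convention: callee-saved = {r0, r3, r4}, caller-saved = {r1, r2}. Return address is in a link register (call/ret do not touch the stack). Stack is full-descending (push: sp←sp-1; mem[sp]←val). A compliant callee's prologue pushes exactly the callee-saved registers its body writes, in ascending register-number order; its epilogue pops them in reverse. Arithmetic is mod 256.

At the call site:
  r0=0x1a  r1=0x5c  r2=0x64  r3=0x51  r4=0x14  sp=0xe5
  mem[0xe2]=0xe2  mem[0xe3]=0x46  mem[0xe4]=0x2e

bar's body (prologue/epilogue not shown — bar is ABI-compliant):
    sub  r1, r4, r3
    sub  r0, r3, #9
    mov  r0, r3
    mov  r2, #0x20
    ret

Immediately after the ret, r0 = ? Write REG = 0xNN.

REG = 0x1a

prologue: push r0 → mem[0xe4]=0x1a, sp=0xe4
body[0] sub  r1, r4, r3 → r1=0xc3
body[1] sub  r0, r3, #9 → r0=0x48
body[2] mov  r0, r3 → r0=0x51
body[3] mov  r2, #0x20 → r2=0x20
epilogue: pop r0=0x1a, sp=0xe5
r0 is callee-saved → restored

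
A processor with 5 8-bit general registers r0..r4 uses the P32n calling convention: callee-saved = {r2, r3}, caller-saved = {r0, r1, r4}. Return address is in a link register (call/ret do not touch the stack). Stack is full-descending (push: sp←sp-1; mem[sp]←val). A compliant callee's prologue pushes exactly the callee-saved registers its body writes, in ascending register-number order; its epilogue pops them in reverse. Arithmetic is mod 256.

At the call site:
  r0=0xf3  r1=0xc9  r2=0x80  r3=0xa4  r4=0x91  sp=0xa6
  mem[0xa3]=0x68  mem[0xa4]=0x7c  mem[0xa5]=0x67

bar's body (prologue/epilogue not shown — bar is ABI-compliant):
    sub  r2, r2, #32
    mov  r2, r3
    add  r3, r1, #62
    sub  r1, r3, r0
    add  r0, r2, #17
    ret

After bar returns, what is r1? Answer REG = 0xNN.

REG = 0x14

prologue: push r2 -> mem[0xa5]=0x80, sp=0xa5
prologue: push r3 -> mem[0xa4]=0xa4, sp=0xa4
body[0] sub  r2, r2, #32 -> r2=0x60
body[1] mov  r2, r3 -> r2=0xa4
body[2] add  r3, r1, #62 -> r3=0x07
body[3] sub  r1, r3, r0 -> r1=0x14
body[4] add  r0, r2, #17 -> r0=0xb5
epilogue: pop r3=0xa4, sp=0xa5
epilogue: pop r2=0x80, sp=0xa6
r1 is caller-saved -> body value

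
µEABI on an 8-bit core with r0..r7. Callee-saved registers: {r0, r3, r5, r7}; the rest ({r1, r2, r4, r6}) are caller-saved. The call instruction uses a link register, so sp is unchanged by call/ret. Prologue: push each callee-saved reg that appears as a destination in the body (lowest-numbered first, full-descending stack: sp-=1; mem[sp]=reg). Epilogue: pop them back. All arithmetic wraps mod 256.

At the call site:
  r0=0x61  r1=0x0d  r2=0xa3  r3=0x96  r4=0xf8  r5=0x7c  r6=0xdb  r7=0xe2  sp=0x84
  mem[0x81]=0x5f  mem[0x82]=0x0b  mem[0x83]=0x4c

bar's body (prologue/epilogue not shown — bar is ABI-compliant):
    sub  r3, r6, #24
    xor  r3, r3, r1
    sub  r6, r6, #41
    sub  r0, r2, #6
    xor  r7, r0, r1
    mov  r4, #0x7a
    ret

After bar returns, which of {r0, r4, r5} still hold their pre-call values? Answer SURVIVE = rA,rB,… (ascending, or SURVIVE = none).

prologue: push r0 → mem[0x83]=0x61, sp=0x83
prologue: push r3 → mem[0x82]=0x96, sp=0x82
prologue: push r7 → mem[0x81]=0xe2, sp=0x81
body[0] sub  r3, r6, #24 → r3=0xc3
body[1] xor  r3, r3, r1 → r3=0xce
body[2] sub  r6, r6, #41 → r6=0xb2
body[3] sub  r0, r2, #6 → r0=0x9d
body[4] xor  r7, r0, r1 → r7=0x90
body[5] mov  r4, #0x7a → r4=0x7a
epilogue: pop r7=0xe2, sp=0x82
epilogue: pop r3=0x96, sp=0x83
epilogue: pop r0=0x61, sp=0x84
r0: callee-saved, written=True
r4: caller-saved, written=True
r5: callee-saved, written=False

SURVIVE = r0,r5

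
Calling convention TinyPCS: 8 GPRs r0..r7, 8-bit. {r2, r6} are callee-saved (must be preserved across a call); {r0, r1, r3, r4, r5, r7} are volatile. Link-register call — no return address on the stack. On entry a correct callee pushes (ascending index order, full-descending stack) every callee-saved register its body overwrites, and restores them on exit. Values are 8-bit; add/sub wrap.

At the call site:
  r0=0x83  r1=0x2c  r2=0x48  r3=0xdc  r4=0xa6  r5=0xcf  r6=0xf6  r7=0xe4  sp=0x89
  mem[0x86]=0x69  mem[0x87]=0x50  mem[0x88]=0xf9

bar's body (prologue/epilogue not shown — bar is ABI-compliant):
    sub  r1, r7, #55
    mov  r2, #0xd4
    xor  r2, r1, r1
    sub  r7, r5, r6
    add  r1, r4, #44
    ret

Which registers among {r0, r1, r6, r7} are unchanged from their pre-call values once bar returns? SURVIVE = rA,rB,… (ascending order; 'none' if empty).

prologue: push r2 -> mem[0x88]=0x48, sp=0x88
body[0] sub  r1, r7, #55 -> r1=0xad
body[1] mov  r2, #0xd4 -> r2=0xd4
body[2] xor  r2, r1, r1 -> r2=0x00
body[3] sub  r7, r5, r6 -> r7=0xd9
body[4] add  r1, r4, #44 -> r1=0xd2
epilogue: pop r2=0x48, sp=0x89
r0: caller-saved, written=False
r1: caller-saved, written=True
r6: callee-saved, written=False
r7: caller-saved, written=True

SURVIVE = r0,r6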